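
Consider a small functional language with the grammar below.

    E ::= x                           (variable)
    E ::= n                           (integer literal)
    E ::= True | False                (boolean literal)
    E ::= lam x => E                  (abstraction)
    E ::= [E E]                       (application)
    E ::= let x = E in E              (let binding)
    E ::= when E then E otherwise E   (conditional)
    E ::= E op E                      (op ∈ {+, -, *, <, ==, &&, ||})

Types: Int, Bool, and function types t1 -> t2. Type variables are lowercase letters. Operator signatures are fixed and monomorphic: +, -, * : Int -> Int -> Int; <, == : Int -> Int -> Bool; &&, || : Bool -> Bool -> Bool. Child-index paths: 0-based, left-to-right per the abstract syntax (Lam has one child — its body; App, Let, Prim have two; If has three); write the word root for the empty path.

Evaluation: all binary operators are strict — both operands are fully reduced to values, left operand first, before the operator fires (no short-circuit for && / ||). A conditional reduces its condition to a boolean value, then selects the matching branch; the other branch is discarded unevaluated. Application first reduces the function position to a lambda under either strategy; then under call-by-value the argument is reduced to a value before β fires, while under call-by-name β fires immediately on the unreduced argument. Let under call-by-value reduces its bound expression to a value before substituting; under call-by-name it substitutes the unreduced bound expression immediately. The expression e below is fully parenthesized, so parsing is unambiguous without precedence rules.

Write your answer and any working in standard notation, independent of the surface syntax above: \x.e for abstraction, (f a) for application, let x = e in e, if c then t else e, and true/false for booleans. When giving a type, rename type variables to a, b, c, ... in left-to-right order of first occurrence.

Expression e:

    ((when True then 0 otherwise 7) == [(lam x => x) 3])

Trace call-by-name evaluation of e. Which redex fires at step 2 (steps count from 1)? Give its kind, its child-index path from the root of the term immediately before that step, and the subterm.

Answer: beta at 1 : ((\x.x) 3)

Working:
step 0: ((if true then 0 else 7) == ((\x.x) 3))
step 1: [if@0] (0 == ((\x.x) 3))
step 2: [beta@1] (0 == 3)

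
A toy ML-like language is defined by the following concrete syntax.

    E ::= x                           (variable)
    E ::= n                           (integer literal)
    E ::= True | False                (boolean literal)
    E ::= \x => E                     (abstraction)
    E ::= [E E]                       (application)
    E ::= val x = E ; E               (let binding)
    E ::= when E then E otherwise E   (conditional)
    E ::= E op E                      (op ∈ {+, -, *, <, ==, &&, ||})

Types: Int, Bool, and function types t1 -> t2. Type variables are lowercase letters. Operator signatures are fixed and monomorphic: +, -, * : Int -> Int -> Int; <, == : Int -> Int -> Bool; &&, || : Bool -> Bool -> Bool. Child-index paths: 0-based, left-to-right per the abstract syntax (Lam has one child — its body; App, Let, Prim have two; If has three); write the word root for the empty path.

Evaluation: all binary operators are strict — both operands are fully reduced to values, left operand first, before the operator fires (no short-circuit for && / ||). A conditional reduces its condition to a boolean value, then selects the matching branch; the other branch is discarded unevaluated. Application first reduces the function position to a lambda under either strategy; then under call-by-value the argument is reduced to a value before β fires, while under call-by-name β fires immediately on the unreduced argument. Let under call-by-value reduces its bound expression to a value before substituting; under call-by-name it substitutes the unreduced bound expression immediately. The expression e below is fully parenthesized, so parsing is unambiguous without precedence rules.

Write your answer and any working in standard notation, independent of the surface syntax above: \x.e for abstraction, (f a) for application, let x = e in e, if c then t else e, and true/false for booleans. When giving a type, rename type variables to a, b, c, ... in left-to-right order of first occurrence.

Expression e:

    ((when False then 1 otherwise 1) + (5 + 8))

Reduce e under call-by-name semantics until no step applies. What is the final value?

Answer: 14

Working:
step 0: ((if false then 1 else 1) + (5 + 8))
step 1: [if@0] (1 + (5 + 8))
step 2: [delta@1] (1 + 13)
step 3: [delta@root] 14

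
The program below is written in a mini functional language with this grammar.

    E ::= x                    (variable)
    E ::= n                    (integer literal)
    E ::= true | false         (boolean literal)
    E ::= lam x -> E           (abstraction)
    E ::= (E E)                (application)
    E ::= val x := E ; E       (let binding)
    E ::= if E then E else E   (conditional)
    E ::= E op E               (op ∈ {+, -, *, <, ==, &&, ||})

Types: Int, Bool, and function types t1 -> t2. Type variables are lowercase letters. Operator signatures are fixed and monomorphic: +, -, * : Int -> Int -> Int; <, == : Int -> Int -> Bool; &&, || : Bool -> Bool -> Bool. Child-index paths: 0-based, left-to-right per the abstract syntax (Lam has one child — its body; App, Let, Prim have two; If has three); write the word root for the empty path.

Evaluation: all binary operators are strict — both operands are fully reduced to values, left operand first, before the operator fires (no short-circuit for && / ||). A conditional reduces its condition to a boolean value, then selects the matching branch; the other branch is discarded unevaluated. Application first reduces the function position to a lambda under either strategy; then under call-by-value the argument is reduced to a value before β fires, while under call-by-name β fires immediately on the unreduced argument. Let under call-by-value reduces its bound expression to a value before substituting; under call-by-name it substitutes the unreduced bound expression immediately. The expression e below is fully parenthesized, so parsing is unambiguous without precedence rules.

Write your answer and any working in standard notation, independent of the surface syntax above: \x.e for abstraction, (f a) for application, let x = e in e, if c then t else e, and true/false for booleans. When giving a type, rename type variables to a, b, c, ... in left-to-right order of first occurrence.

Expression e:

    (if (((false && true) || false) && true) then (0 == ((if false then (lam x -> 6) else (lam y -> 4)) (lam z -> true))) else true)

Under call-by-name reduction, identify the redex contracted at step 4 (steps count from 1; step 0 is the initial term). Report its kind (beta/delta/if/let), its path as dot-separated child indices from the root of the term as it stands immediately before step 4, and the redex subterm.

Answer: if at root : (if false then (0 == ((if false then (\x.6) else (\y.4)) (\z.true))) else true)

Working:
step 0: (if (((false && true) || false) && true) then (0 == ((if false then (\x.6) else (\y.4)) (\z.true))) else true)
step 1: [delta@0.0.0] (if ((false || false) && true) then (0 == ((if false then (\x.6) else (\y.4)) (\z.true))) else true)
step 2: [delta@0.0] (if (false && true) then (0 == ((if false then (\x.6) else (\y.4)) (\z.true))) else true)
step 3: [delta@0] (if false then (0 == ((if false then (\x.6) else (\y.4)) (\z.true))) else true)
step 4: [if@root] true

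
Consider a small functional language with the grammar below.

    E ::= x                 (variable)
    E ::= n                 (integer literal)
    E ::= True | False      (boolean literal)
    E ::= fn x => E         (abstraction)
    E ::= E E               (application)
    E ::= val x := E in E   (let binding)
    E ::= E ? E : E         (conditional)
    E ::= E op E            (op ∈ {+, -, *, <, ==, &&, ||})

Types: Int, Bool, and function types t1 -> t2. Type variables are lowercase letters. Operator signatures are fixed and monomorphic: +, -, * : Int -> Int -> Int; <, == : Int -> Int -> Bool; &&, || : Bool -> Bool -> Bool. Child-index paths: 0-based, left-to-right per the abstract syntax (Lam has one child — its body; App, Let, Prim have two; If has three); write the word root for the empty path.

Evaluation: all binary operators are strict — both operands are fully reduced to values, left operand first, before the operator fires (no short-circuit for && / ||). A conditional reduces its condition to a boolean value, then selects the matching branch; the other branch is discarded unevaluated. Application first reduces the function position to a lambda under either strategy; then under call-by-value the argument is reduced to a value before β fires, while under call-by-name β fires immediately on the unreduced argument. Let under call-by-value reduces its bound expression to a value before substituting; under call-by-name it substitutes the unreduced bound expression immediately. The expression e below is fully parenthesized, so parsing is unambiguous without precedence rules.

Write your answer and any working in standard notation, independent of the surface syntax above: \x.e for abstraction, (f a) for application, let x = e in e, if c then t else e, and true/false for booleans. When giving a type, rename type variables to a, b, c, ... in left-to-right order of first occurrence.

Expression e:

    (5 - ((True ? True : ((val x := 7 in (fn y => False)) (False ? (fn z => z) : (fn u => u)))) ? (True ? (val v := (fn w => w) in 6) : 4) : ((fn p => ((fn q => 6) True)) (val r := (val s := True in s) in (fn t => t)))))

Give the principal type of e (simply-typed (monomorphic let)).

Derivation:
  unify Int ~ Int
  unify Bool ~ Bool
let x : Int
\y._ : a -> Bool
  unify Bool ~ Bool
z : b
\z._ : b -> b
u : c
\u._ : c -> c
  unify b -> b ~ c -> c
  unify b ~ c
  unify c ~ c
  unify a -> Bool ~ (c -> c) -> d
  unify a ~ c -> c
  unify Bool ~ d
_ _ : Bool
  unify Bool ~ Bool
  unify Bool ~ Bool
  unify Bool ~ Bool
w : e
\w._ : e -> e
let v : e -> e
  unify Int ~ Int
\q._ : g -> Int
  unify g -> Int ~ Bool -> h
  unify g ~ Bool
  unify Int ~ h
_ _ : Int
\p._ : f -> Int
let s : Bool
s : Bool
let r : Bool
t : i
\t._ : i -> i
  unify f -> Int ~ (i -> i) -> j
  unify f ~ i -> i
  unify Int ~ j
_ _ : Int
  unify Int ~ Int
  unify Int ~ Int

Answer: Int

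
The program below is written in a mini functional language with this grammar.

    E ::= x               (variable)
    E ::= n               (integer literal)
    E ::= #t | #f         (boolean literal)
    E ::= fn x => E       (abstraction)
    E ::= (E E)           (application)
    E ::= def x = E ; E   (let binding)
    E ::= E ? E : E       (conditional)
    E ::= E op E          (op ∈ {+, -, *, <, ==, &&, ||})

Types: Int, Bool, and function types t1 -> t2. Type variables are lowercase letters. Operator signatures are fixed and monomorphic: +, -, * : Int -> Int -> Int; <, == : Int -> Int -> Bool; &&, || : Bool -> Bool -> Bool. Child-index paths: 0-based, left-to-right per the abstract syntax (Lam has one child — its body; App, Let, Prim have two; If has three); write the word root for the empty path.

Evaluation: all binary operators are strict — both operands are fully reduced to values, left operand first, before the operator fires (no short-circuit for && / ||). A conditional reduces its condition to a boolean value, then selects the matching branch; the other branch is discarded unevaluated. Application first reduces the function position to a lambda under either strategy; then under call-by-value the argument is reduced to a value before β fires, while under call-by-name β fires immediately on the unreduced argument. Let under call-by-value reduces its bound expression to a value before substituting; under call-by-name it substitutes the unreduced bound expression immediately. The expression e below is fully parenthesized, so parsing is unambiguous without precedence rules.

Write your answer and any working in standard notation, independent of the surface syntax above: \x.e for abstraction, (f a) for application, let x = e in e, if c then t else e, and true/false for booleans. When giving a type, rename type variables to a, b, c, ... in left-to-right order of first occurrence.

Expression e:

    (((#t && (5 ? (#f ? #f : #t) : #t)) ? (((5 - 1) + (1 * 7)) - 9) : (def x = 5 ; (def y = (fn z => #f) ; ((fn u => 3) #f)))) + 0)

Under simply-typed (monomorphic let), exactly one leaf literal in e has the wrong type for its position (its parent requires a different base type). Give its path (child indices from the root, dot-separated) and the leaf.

Working:
  unify Bool ~ Bool
  unify Int ~ Bool
  FAIL: mismatch Int ~ Bool

Answer: 0.0.1.0 : 5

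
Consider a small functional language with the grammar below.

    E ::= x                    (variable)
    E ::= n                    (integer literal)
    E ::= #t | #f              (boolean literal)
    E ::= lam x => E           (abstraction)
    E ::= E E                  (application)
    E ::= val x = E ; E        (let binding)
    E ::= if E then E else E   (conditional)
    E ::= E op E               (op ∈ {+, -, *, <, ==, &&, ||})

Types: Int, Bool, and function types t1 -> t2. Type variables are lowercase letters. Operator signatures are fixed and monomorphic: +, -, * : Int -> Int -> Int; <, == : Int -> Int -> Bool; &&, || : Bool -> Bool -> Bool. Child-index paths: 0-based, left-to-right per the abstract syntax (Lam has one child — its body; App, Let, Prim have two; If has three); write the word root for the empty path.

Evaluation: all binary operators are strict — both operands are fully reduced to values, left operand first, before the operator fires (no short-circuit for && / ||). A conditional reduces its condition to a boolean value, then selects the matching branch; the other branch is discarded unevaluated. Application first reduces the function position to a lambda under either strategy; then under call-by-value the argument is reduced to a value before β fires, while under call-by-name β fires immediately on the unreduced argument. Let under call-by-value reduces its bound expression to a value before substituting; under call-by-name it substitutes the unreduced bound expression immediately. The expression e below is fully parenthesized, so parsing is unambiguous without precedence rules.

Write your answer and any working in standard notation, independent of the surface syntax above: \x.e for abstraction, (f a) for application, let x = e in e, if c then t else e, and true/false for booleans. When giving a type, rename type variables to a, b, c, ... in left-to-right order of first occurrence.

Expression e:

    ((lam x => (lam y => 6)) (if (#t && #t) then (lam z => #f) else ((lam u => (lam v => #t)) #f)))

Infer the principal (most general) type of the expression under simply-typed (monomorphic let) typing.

Answer: a -> Int

Working:
\y._ : b -> Int
\x._ : a -> b -> Int
  unify Bool ~ Bool
  unify Bool ~ Bool
  unify Bool ~ Bool
\z._ : c -> Bool
\v._ : e -> Bool
\u._ : d -> e -> Bool
  unify d -> e -> Bool ~ Bool -> f
  unify d ~ Bool
  unify e -> Bool ~ f
_ _ : e -> Bool
  unify c -> Bool ~ e -> Bool
  unify c ~ e
  unify Bool ~ Bool
  unify a -> b -> Int ~ (e -> Bool) -> g
  unify a ~ e -> Bool
  unify b -> Int ~ g
_ _ : b -> Int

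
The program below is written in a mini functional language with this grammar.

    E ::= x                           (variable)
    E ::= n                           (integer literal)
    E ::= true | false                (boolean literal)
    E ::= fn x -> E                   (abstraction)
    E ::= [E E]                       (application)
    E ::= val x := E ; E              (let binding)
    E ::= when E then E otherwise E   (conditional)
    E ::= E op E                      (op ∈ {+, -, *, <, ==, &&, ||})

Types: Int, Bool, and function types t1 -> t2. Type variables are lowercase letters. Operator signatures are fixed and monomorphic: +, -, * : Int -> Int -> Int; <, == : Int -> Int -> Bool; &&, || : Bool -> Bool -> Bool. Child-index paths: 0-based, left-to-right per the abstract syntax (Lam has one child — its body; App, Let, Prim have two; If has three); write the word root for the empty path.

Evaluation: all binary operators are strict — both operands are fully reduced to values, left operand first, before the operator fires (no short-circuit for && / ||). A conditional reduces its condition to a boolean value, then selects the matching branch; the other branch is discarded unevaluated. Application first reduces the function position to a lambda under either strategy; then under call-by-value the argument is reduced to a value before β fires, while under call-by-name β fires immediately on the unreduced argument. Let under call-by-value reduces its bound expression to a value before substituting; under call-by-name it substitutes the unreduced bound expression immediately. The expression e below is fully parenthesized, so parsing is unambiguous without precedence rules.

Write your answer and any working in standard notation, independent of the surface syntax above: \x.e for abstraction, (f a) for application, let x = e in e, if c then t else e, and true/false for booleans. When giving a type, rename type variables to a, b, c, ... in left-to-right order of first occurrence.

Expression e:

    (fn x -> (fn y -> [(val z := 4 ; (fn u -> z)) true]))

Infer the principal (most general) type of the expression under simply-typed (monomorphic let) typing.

Trace:
let z : Int
z : Int
\u._ : c -> Int
  unify c -> Int ~ Bool -> d
  unify c ~ Bool
  unify Int ~ d
_ _ : Int
\y._ : b -> Int
\x._ : a -> b -> Int

Answer: a -> b -> Int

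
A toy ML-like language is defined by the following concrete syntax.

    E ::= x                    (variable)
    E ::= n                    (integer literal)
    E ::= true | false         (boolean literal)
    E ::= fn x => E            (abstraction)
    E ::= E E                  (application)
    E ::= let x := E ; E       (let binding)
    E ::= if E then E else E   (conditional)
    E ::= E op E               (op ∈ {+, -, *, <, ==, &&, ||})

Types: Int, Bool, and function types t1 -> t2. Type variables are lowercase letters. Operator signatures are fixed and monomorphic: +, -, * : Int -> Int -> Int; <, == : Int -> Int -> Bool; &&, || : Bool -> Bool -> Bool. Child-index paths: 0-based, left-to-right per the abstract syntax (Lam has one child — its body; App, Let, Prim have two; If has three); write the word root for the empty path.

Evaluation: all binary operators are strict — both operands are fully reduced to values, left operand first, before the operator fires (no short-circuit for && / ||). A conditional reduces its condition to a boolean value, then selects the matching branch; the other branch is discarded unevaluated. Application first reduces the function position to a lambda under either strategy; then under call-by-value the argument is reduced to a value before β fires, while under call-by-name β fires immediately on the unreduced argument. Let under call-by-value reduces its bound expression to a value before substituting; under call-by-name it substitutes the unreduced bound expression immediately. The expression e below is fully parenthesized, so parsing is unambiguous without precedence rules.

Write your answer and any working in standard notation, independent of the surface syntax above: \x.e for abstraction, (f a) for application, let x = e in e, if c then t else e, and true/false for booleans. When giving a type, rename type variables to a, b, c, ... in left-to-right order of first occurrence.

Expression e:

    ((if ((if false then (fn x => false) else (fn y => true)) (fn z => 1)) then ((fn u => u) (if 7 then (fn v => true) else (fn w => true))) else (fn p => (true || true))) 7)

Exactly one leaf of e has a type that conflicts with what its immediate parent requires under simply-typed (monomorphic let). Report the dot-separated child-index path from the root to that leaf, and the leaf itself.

Answer: 0.1.1.0 : 7

Trace:
  unify Bool ~ Bool
\x._ : a -> Bool
\y._ : b -> Bool
  unify a -> Bool ~ b -> Bool
  unify a ~ b
  unify Bool ~ Bool
\z._ : c -> Int
  unify b -> Bool ~ (c -> Int) -> d
  unify b ~ c -> Int
  unify Bool ~ d
_ _ : Bool
  unify Bool ~ Bool
u : e
\u._ : e -> e
  unify Int ~ Bool
  FAIL: mismatch Int ~ Bool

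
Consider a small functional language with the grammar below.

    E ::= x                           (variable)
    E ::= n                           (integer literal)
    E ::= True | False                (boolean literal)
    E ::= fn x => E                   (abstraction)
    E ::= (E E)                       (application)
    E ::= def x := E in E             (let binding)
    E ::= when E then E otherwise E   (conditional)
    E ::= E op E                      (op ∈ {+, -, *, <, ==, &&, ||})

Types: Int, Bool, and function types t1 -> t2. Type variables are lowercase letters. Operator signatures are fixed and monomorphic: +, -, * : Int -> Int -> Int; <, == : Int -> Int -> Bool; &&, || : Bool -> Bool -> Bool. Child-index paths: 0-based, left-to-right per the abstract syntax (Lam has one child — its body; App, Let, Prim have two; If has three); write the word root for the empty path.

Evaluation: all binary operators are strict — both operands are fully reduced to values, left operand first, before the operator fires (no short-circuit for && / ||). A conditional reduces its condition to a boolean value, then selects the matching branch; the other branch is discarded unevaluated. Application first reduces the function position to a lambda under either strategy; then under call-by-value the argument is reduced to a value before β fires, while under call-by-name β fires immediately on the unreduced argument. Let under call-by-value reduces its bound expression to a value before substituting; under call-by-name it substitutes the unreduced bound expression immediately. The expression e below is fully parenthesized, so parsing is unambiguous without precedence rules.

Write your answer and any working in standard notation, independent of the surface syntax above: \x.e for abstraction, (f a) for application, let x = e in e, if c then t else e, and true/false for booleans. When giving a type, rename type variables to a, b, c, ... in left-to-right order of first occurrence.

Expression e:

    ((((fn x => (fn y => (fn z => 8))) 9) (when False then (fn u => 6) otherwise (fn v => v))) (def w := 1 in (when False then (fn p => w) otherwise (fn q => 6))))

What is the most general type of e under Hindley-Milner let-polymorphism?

Answer: Int

Derivation:
\z._ : c -> Int
\y._ : b -> c -> Int
\x._ : a -> b -> c -> Int
  unify a -> b -> c -> Int ~ Int -> d
  unify a ~ Int
  unify b -> c -> Int ~ d
_ _ : b -> c -> Int
  unify Bool ~ Bool
\u._ : e -> Int
v : f
\v._ : f -> f
  unify e -> Int ~ f -> f
  unify e ~ f
  unify Int ~ f
  unify b -> c -> Int ~ (Int -> Int) -> g
  unify b ~ Int -> Int
  unify c -> Int ~ g
_ _ : c -> Int
let w : Int
  unify Bool ~ Bool
w : Int
\p._ : h -> Int
\q._ : i -> Int
  unify h -> Int ~ i -> Int
  unify h ~ i
  unify Int ~ Int
  unify c -> Int ~ (i -> Int) -> j
  unify c ~ i -> Int
  unify Int ~ j
_ _ : Int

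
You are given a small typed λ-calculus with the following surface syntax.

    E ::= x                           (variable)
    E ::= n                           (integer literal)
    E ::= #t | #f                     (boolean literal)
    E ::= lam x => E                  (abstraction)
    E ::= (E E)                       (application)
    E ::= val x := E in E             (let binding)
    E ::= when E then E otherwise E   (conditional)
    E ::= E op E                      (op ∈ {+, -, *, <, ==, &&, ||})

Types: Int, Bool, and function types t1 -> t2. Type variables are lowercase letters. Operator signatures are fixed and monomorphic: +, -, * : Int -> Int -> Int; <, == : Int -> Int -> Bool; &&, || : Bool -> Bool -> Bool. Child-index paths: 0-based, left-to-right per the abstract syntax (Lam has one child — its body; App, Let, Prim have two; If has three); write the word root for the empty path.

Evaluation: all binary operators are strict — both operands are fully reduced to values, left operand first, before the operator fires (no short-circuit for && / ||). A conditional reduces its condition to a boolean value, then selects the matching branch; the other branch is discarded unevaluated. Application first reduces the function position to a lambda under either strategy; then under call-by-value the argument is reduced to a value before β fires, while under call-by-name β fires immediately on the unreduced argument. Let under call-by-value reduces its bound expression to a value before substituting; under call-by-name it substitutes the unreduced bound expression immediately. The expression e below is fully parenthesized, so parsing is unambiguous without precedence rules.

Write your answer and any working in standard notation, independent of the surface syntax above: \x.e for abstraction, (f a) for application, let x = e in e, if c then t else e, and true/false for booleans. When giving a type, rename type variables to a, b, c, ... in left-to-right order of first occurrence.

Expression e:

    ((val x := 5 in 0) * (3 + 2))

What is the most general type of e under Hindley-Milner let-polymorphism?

Trace:
let x : Int
  unify Int ~ Int
  unify Int ~ Int
  unify Int ~ Int
  unify Int ~ Int

Answer: Int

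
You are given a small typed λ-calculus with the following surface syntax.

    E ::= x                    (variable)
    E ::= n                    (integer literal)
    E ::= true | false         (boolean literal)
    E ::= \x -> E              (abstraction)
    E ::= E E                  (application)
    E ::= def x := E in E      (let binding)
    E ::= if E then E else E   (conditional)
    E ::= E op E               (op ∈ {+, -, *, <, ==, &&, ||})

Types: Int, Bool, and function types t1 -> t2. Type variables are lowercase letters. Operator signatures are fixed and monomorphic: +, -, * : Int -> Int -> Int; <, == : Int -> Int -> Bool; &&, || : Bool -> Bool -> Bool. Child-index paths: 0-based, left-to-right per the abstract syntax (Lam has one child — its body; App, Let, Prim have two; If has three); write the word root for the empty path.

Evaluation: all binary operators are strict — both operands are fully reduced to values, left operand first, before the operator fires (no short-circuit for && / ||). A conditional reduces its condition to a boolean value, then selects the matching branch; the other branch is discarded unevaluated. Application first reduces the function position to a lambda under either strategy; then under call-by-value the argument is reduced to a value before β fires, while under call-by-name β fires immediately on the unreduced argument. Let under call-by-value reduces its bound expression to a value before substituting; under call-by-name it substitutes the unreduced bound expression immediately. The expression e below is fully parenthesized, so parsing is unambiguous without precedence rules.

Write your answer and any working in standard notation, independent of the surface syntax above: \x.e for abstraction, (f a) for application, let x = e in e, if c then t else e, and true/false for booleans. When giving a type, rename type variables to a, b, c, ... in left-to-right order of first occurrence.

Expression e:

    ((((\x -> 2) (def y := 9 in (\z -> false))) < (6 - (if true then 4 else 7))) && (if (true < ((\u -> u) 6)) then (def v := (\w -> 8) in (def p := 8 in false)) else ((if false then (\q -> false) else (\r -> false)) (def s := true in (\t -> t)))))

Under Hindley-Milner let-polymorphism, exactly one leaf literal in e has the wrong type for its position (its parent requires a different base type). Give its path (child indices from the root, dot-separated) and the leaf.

Answer: 1.0.0 : true

Derivation:
\x._ : a -> Int
let y : Int
\z._ : b -> Bool
  unify a -> Int ~ (b -> Bool) -> c
  unify a ~ b -> Bool
  unify Int ~ c
_ _ : Int
  unify Int ~ Int
  unify Int ~ Int
  unify Bool ~ Bool
  unify Int ~ Int
  unify Int ~ Int
  unify Int ~ Int
  unify Bool ~ Bool
  unify Bool ~ Int
  FAIL: mismatch Bool ~ Int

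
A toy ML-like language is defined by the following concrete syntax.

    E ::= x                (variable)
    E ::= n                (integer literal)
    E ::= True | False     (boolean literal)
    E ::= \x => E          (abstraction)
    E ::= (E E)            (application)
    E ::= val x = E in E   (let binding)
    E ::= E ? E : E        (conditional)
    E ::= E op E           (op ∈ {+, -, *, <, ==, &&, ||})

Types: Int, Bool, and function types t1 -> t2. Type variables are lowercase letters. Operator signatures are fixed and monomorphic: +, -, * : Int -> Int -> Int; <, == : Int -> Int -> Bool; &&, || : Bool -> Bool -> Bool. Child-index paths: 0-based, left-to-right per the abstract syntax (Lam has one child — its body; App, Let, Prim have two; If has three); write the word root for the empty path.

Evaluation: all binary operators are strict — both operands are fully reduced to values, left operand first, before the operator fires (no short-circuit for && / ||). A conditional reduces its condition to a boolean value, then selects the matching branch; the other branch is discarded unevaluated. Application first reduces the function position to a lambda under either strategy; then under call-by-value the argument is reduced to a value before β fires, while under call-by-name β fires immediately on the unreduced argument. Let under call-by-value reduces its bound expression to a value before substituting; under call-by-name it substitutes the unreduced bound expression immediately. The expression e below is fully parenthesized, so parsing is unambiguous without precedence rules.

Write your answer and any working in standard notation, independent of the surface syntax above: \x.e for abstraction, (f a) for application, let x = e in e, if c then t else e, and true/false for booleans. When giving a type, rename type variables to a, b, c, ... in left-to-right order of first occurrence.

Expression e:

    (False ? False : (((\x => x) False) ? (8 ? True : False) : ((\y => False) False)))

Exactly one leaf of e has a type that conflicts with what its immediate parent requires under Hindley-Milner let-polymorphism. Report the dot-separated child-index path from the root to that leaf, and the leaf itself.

Working:
  unify Bool ~ Bool
x : a
\x._ : a -> a
  unify a -> a ~ Bool -> b
  unify a ~ Bool
  unify Bool ~ b
_ _ : Bool
  unify Bool ~ Bool
  unify Int ~ Bool
  FAIL: mismatch Int ~ Bool

Answer: 2.1.0 : 8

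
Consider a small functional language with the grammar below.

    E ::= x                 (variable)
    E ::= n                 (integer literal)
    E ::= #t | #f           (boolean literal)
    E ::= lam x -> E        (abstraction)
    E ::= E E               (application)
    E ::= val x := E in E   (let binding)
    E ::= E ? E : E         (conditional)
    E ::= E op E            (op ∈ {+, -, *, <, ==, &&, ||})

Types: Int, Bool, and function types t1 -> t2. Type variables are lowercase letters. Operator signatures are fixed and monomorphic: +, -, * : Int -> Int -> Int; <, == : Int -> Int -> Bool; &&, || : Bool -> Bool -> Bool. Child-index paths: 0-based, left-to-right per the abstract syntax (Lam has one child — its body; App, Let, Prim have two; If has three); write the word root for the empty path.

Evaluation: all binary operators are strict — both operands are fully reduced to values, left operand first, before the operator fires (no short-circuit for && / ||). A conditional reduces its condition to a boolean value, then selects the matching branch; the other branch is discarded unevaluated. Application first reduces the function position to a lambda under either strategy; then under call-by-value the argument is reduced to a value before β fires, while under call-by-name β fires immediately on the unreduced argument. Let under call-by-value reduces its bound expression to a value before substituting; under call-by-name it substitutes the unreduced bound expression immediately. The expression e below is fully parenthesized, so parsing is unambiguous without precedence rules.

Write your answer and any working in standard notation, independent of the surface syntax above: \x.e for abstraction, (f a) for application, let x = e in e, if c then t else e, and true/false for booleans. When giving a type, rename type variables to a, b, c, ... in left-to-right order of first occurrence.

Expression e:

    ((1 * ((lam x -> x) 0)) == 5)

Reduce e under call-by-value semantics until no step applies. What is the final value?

Answer: false

Working:
step 0: ((1 * ((\x.x) 0)) == 5)
step 1: [beta@0.1] ((1 * 0) == 5)
step 2: [delta@0] (0 == 5)
step 3: [delta@root] false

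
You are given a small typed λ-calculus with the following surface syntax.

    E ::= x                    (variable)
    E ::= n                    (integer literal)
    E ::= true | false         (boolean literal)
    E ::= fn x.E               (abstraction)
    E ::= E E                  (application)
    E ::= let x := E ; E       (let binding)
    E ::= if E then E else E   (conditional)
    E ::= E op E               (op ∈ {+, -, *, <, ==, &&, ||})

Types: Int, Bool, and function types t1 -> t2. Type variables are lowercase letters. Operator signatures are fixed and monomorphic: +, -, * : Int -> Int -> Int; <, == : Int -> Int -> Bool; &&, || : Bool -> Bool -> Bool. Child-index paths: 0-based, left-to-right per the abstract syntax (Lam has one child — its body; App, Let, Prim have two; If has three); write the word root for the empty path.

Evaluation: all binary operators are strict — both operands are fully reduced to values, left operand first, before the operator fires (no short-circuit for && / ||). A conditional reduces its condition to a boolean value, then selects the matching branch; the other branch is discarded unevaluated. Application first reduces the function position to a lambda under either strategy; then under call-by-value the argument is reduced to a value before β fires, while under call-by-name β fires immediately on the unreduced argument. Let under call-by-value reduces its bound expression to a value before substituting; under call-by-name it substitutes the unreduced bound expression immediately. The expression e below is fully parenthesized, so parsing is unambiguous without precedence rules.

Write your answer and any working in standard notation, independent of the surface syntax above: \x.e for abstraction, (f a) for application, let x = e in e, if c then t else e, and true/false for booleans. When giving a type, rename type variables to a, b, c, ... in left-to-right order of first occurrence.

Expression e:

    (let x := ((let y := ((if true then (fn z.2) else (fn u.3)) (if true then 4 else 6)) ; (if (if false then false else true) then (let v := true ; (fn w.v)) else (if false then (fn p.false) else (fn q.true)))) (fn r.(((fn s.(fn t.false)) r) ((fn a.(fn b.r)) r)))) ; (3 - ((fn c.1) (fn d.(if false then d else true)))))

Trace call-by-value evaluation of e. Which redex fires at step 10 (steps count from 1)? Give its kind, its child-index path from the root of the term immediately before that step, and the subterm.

Answer: beta at 1 : ((\c.1) (\d.(if false then d else true)))

Trace:
step 0: (let x = ((let y = ((if true then (\z.2) else (\u.3)) (if true then 4 else 6)) in (if (if false then false else true) then (let v = true in (\w.v)) else (if false then (\p.false) else (\q.true)))) (\r.(((\s.(\t.false)) r) ((\a.(\b.r)) r)))) in (3 - ((\c.1) (\d.(if false then d else true)))))
step 1: [if@0.0.0.0] (let x = ((let y = ((\z.2) (if true then 4 else 6)) in (if (if false then false else true) then (let v = true in (\w.v)) else (if false then (\p.false) else (\q.true)))) (\r.(((\s.(\t.false)) r) ((\a.(\b.r)) r)))) in (3 - ((\c.1) (\d.(if false then d else true)))))
step 2: [if@0.0.0.1] (let x = ((let y = ((\z.2) 4) in (if (if false then false else true) then (let v = true in (\w.v)) else (if false then (\p.false) else (\q.true)))) (\r.(((\s.(\t.false)) r) ((\a.(\b.r)) r)))) in (3 - ((\c.1) (\d.(if false then d else true)))))
step 3: [beta@0.0.0] (let x = ((let y = 2 in (if (if false then false else true) then (let v = true in (\w.v)) else (if false then (\p.false) else (\q.true)))) (\r.(((\s.(\t.false)) r) ((\a.(\b.r)) r)))) in (3 - ((\c.1) (\d.(if false then d else true)))))
step 4: [let@0.0] (let x = ((if (if false then false else true) then (let v = true in (\w.v)) else (if false then (\p.false) else (\q.true))) (\r.(((\s.(\t.false)) r) ((\a.(\b.r)) r)))) in (3 - ((\c.1) (\d.(if false then d else true)))))
step 5: [if@0.0.0] (let x = ((if true then (let v = true in (\w.v)) else (if false then (\p.false) else (\q.true))) (\r.(((\s.(\t.false)) r) ((\a.(\b.r)) r)))) in (3 - ((\c.1) (\d.(if false then d else true)))))
step 6: [if@0.0] (let x = ((let v = true in (\w.v)) (\r.(((\s.(\t.false)) r) ((\a.(\b.r)) r)))) in (3 - ((\c.1) (\d.(if false then d else true)))))
step 7: [let@0.0] (let x = ((\w.true) (\r.(((\s.(\t.false)) r) ((\a.(\b.r)) r)))) in (3 - ((\c.1) (\d.(if false then d else true)))))
step 8: [beta@0] (let x = true in (3 - ((\c.1) (\d.(if false then d else true)))))
step 9: [let@root] (3 - ((\c.1) (\d.(if false then d else true))))
step 10: [beta@1] (3 - 1)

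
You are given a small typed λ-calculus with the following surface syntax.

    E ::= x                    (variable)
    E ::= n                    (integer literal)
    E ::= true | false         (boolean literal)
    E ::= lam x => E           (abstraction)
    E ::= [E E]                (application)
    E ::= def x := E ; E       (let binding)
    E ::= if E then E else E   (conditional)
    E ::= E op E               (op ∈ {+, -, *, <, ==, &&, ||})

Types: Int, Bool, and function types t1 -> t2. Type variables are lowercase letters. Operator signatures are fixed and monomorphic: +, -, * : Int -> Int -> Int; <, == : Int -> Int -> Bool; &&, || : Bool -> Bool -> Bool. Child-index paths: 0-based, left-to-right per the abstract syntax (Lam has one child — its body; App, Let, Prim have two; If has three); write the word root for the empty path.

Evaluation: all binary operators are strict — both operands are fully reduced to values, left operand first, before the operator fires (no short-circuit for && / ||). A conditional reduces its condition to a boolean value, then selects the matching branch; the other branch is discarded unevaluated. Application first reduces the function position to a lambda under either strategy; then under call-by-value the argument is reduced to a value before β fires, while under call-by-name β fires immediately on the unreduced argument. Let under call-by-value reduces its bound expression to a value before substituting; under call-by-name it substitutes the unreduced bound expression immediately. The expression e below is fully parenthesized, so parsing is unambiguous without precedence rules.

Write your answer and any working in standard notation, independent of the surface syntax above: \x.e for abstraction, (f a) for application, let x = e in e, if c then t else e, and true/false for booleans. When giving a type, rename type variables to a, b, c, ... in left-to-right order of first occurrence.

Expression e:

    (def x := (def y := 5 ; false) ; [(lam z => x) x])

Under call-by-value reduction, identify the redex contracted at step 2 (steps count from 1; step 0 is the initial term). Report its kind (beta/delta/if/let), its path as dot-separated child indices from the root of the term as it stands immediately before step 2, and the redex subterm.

Answer: let at root : (let x = false in ((\z.x) x))

Derivation:
step 0: (let x = (let y = 5 in false) in ((\z.x) x))
step 1: [let@0] (let x = false in ((\z.x) x))
step 2: [let@root] ((\z.false) false)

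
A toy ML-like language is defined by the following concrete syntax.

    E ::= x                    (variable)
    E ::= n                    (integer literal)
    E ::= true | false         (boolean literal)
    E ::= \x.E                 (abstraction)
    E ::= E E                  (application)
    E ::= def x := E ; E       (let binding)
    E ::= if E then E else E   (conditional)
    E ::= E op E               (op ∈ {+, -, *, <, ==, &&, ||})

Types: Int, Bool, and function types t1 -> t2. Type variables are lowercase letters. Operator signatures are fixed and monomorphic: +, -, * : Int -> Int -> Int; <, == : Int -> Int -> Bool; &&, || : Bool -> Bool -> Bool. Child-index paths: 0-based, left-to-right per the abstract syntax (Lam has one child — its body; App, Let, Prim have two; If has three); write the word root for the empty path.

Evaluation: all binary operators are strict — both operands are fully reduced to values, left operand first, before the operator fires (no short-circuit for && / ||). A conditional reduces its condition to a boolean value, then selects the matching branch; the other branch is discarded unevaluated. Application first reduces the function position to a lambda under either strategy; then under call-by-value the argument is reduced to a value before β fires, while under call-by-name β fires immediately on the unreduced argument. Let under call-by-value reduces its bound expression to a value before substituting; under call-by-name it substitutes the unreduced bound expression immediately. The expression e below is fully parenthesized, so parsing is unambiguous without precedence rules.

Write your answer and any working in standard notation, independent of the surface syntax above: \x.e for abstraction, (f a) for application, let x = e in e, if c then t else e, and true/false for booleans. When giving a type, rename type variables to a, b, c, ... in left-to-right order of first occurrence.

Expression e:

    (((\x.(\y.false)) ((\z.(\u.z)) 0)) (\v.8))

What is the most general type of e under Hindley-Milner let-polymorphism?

Derivation:
\y._ : b -> Bool
\x._ : a -> b -> Bool
z : c
\u._ : d -> c
\z._ : c -> d -> c
  unify c -> d -> c ~ Int -> e
  unify c ~ Int
  unify d -> Int ~ e
_ _ : d -> Int
  unify a -> b -> Bool ~ (d -> Int) -> f
  unify a ~ d -> Int
  unify b -> Bool ~ f
_ _ : b -> Bool
\v._ : g -> Int
  unify b -> Bool ~ (g -> Int) -> h
  unify b ~ g -> Int
  unify Bool ~ h
_ _ : Bool

Answer: Bool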